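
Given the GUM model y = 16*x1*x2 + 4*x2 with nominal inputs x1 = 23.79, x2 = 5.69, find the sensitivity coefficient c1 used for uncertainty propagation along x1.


y = 16*x1*x2 + 4*x2
dy/dx1 = 16*x2
Evaluate at x2 = 5.69: c1 = 16 * 5.69
c1 = 91.0400

91.0400


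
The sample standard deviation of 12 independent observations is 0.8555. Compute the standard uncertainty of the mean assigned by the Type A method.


u_A = s / sqrt(n)
u_A = 0.8555 / sqrt(12)
u_A = 0.8555 / 3.4641016
u_A = 0.2470

0.2470


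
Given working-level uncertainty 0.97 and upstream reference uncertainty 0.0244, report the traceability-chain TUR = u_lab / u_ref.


TUR = u_lab / u_ref
= 0.97 / 0.0244
= 39.7541

39.7541


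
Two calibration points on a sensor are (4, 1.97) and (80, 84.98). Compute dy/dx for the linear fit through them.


slope = (y2 - y1) / (x2 - x1)
= (84.98 - 1.97) / (80 - 4)
= 83.0100 / 76
= 1.0922

1.0922


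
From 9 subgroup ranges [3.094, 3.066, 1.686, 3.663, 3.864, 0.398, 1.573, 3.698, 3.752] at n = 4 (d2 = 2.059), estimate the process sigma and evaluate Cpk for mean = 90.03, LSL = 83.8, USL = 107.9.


R_bar = (3.094 + 3.066 + 1.686 + 3.663 + 3.864 + 0.398 + 1.573 + 3.698 + 3.752) / 9 = 2.7548889
sigma = R_bar / d2 = 2.7548889 / 2.059 = 1.3379742
Cp = (USL - LSL)/(6*sigma) = (107.9 - 83.8)/(6*1.3379742) = 3.0021
Cpu = (107.9 - 90.03)/(3*1.3379742) = 4.4520
Cpl = (90.03 - 83.8)/(3*1.3379742) = 1.5521
Cpk = min(Cpu, Cpl) = 1.5521

1.5521


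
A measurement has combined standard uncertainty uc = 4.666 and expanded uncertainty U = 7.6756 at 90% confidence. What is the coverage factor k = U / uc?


k = U / uc
k = 7.6756 / 4.666
k = 1.645

1.645


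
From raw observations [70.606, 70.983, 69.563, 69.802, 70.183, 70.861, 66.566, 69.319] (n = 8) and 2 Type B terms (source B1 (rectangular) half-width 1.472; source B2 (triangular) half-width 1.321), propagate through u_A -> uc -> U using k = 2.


mean = (70.606 + 70.983 + 69.563 + 69.802 + 70.183 + 70.861 + 66.566 + 69.319) / 8 = 69.735375
s = sqrt(sum((x - mean)^2)/(n-1)) = 1.4159507
u_A = s / sqrt(n) = 1.4159507 / sqrt(8) = 0.50061417
u_B1 = 1.472 / sqrt(3) = 0.8498596
u_B2 = 1.321 / sqrt(6) = 0.53929599
uc = sqrt(0.50061417^2 + 0.8498596^2 + 0.53929599^2) = 1.1241513
U = k * uc = 2 * 1.1241513
U = 2.2483

2.2483


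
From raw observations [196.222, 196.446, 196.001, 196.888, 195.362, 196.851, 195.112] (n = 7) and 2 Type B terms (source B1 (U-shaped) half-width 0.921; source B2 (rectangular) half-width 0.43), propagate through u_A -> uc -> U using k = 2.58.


mean = (196.222 + 196.446 + 196.001 + 196.888 + 195.362 + 196.851 + 195.112) / 7 = 196.126
s = sqrt(sum((x - mean)^2)/(n-1)) = 0.68864626
u_A = s / sqrt(n) = 0.68864626 / sqrt(7) = 0.26028382
u_B1 = 0.921 / sqrt(2) = 0.65124535
u_B2 = 0.43 / sqrt(3) = 0.24826062
uc = sqrt(0.26028382^2 + 0.65124535^2 + 0.24826062^2) = 0.74397682
U = k * uc = 2.58 * 0.74397682
U = 1.9195

1.9195


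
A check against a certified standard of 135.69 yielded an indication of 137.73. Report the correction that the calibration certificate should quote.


Correction = standard - reading
= 135.69 - 137.73
= -2.0400

-2.0400


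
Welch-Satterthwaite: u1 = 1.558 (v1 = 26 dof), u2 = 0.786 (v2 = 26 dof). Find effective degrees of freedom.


uc = sqrt(u1^2 + u2^2) = sqrt(1.558^2 + 0.786^2) = 1.7450387
v_eff = uc^4 / (u1^4/v1 + u2^4/v2)
= 1.7450387^4 / (1.558^4/26 + 0.786^4/26)
= 9.2729998 / 0.24129876
v_eff = 38.4295

38.4295


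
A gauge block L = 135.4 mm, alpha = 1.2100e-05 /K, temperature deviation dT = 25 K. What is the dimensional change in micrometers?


dL = L * alpha * dT
= 135.4 * 1.2100e-05 * 25
= 0.0409585 mm
dL_um = 0.0409585 * 1000 = 40.9585 um

40.9585


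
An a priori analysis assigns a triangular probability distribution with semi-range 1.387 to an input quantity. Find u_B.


u_B = half_width / sqrt(6)
u_B = 1.387 / 2.4494897
u_B = 0.5662

0.5662


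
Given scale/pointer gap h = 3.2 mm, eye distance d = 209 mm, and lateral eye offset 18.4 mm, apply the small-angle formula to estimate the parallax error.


error = h * offset / d
= 3.2 * 18.4 / 209
= 0.2817

0.2817


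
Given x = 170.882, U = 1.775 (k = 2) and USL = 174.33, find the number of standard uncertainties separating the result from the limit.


u = U / k = 1.775 / 2 = 0.8875
margin = |USL - x| = |174.33 - 170.882| = 3.448
z = margin / u = 3.448 / 0.8875
z = 3.8851

3.8851


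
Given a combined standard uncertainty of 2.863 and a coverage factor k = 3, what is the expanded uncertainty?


U = k * uc
U = 3 * 2.863
U = 8.5890

8.5890


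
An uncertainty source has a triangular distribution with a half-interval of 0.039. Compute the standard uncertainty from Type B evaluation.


u_B = half_width / sqrt(6)
u_B = 0.039 / 2.4494897
u_B = 0.0159

0.0159


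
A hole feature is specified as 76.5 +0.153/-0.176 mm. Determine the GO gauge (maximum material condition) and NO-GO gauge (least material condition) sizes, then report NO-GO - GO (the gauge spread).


GO = nominal - lower_tol (smallest hole = maximum material condition)
GO = 76.5 - 0.176 = 76.324
NO-GO = nominal + upper_tol (largest hole = least material condition)
NO-GO = 76.5 + 0.153 = 76.653
spread = NO-GO - GO = 76.653 - 76.324 = 0.3290

0.3290


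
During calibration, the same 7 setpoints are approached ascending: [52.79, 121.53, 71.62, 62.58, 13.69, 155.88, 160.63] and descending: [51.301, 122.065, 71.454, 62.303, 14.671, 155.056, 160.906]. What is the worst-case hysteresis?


|52.79 - 51.301| = 1.4890
|121.53 - 122.065| = 0.5350
|71.62 - 71.454| = 0.1660
|62.58 - 62.303| = 0.2770
|13.69 - 14.671| = 0.9810
|155.88 - 155.056| = 0.8240
|160.63 - 160.906| = 0.2760
hysteresis = max(diffs) = 1.4890

1.4890


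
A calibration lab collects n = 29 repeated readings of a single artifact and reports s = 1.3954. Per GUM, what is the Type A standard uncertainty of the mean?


u_A = s / sqrt(n)
u_A = 1.3954 / sqrt(29)
u_A = 1.3954 / 5.3851648
u_A = 0.2591

0.2591


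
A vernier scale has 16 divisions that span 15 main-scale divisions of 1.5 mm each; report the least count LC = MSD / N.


LC = MSD / n_div
= 1.5 / 16
= 0.0938

0.0938


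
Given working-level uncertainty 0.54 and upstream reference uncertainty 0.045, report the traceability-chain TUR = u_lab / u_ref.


TUR = u_lab / u_ref
= 0.54 / 0.045
= 12.0000

12.0000


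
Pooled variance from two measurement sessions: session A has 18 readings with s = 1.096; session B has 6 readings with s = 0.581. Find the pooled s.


s_p = sqrt(((n1-1)*s1^2 + (n2-1)*s2^2) / (n1+n2-2))
numerator = (18-1)*1.096^2 + (6-1)*0.581^2 = 20.420672 + 1.687805 = 22.108477
denominator = 18 + 6 - 2 = 22
s_p^2 = 22.108477 / 22 = 1.0049308
s_p = sqrt(1.0049308) = 1.0025

1.0025


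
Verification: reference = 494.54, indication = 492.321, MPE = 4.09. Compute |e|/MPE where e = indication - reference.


e = indication - reference = 492.321 - 494.54 = -2.2190
|e| = 2.2190
ratio = |e| / MPE = 2.2190 / 4.09
ratio = 0.5425

0.5425


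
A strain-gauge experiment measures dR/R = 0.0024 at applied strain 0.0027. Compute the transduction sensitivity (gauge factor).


GF = (dR/R) / epsilon
= 0.0024 / 0.0027
= 0.8889

0.8889


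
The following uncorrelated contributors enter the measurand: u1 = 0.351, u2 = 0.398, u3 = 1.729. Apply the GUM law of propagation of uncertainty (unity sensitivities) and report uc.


uc = sqrt(0.351^2 + 0.398^2 + 1.729^2)
uc = sqrt(3.271046)
uc = 1.8086

1.8086


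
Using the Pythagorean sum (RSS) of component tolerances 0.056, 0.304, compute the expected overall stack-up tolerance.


RSS = sqrt(0.056^2 + 0.304^2)
= sqrt(0.095552)
= 0.3091

0.3091


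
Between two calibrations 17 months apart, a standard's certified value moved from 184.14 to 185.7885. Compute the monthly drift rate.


rate = (v2 - v1) / months
= (185.7885 - 184.14) / 17
= 1.6485 / 17
= 0.0970

0.0970


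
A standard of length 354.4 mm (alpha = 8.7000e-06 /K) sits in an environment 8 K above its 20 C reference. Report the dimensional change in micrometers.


dL = L * alpha * dT
= 354.4 * 8.7000e-06 * 8
= 0.0246662 mm
dL_um = 0.0246662 * 1000 = 24.6662 um

24.6662


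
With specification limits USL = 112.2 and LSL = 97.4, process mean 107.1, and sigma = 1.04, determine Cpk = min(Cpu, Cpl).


Cpu = (USL - mean) / (3*sigma) = (112.2 - 107.1) / (3*1.04) = 1.6346
Cpl = (mean - LSL) / (3*sigma) = (107.1 - 97.4) / (3*1.04) = 3.1090
Cpk = min(Cpu, Cpl) = 1.6346

1.6346


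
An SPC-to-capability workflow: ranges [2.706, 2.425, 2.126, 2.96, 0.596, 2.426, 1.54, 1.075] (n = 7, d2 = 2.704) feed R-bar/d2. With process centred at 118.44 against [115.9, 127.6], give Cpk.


R_bar = (2.706 + 2.425 + 2.126 + 2.96 + 0.596 + 2.426 + 1.54 + 1.075) / 8 = 1.98175
sigma = R_bar / d2 = 1.98175 / 2.704 = 0.73289571
Cp = (USL - LSL)/(6*sigma) = (127.6 - 115.9)/(6*0.73289571) = 2.6607
Cpu = (127.6 - 118.44)/(3*0.73289571) = 4.1661
Cpl = (118.44 - 115.9)/(3*0.73289571) = 1.1552
Cpk = min(Cpu, Cpl) = 1.1552

1.1552


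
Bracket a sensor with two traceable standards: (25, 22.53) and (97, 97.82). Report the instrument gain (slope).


slope = (y2 - y1) / (x2 - x1)
= (97.82 - 22.53) / (97 - 25)
= 75.2900 / 72
= 1.0457

1.0457


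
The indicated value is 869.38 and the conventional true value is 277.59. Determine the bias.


Systematic error = measured - true
= 869.38 - 277.59
= 591.7900

591.7900


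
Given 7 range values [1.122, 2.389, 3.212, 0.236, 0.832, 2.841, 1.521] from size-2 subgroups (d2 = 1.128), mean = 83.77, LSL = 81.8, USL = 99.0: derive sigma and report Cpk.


R_bar = (1.122 + 2.389 + 3.212 + 0.236 + 0.832 + 2.841 + 1.521) / 7 = 1.7361429
sigma = R_bar / d2 = 1.7361429 / 1.128 = 1.5391338
Cp = (USL - LSL)/(6*sigma) = (99.0 - 81.8)/(6*1.5391338) = 1.8625
Cpu = (99.0 - 83.77)/(3*1.5391338) = 3.2984
Cpl = (83.77 - 81.8)/(3*1.5391338) = 0.4266
Cpk = min(Cpu, Cpl) = 0.4266

0.4266


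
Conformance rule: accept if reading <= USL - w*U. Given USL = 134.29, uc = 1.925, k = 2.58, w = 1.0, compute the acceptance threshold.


U = k * uc = 2.58 * 1.925 = 4.9665
guard band g = w * U = 1.0 * 4.9665 = 4.9665
AL = USL - g = 134.29 - 4.9665
AL = 129.3235

129.3235


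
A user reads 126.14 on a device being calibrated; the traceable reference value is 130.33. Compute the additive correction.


Correction = standard - reading
= 130.33 - 126.14
= 4.1900

4.1900


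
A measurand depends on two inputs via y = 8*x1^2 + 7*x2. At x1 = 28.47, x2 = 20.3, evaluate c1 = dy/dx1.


y = 8*x1^2 + 7*x2
dy/dx1 = 2*8*x1
Evaluate at x1 = 28.47: c1 = 16 * 28.47
c1 = 455.5200

455.5200


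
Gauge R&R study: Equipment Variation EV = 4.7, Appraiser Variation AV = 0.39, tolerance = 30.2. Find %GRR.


GRR = sqrt(EV^2 + AV^2) = sqrt(4.7^2 + 0.39^2) = 4.7161531
%GRR = GRR / tol * 100 = 4.7161531 / 30.2 * 100
%GRR = 15.6164

15.6164


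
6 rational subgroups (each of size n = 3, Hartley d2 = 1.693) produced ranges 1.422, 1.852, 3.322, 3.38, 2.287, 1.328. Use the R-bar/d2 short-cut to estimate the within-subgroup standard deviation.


R_bar = (1.422 + 1.852 + 3.322 + 3.38 + 2.287 + 1.328) / 6
R_bar = 13.591 / 6 = 2.2651667
sigma_hat = R_bar / d2 = 2.2651667 / 1.693 = 1.3380

1.3380


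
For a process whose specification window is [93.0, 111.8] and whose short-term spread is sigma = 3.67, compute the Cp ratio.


Cp = (USL - LSL) / (6 * sigma)
= (111.8 - 93.0) / (6 * 3.67)
= 18.8000 / 22.0200
= 0.8538

0.8538


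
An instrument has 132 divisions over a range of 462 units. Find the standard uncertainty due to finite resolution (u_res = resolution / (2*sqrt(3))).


resolution = range / divisions
resolution = 462 / 132 = 3.5
u_res = resolution / (2*sqrt(3))
u_res = 3.5 / 3.4641016
u_res = 1.0104

1.0104


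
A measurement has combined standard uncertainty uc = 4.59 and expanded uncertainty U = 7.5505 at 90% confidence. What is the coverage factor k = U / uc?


k = U / uc
k = 7.5505 / 4.59
k = 1.645

1.645


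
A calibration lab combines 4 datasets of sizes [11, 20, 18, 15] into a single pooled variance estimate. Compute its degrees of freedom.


nu = sum_i (n_i - 1)
nu = ((11 - 1) + (20 - 1) + (18 - 1) + (15 - 1))
nu = 10 + 19 + 17 + 14
nu = 60

60


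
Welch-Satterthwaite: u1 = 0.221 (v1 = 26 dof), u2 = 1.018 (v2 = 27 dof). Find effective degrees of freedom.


uc = sqrt(u1^2 + u2^2) = sqrt(0.221^2 + 1.018^2) = 1.0417125
v_eff = uc^4 / (u1^4/v1 + u2^4/v2)
= 1.0417125^4 / (0.221^4/26 + 1.018^4/27)
= 1.1775829 / 0.039868319
v_eff = 29.5368

29.5368


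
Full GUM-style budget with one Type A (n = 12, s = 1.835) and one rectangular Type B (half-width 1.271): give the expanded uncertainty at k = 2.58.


u_A = s / sqrt(n) = 1.835 / sqrt(12) = 0.52971887
u_B = half_width / sqrt(3) = 1.271 / sqrt(3) = 0.73381219
uc = sqrt(u_A^2 + u_B^2) = sqrt(0.52971887^2 + 0.73381219^2) = 0.90503172
U = k * uc = 2.58 * 0.90503172
U = 2.3350

2.3350


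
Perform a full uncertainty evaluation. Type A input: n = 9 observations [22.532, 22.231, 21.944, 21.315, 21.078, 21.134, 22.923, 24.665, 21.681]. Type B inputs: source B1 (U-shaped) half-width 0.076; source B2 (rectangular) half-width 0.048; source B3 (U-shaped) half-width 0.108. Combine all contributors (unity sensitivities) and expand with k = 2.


mean = (22.532 + 22.231 + 21.944 + 21.315 + 21.078 + 21.134 + 22.923 + 24.665 + 21.681) / 9 = 22.167
s = sqrt(sum((x - mean)^2)/(n-1)) = 1.129917
u_A = s / sqrt(n) = 1.129917 / sqrt(9) = 0.376639
u_B1 = 0.076 / sqrt(2) = 0.053740115
u_B2 = 0.048 / sqrt(3) = 0.027712813
u_B3 = 0.108 / sqrt(2) = 0.076367532
uc = sqrt(0.376639^2 + 0.053740115^2 + 0.027712813^2 + 0.076367532^2) = 0.38903077
U = k * uc = 2 * 0.38903077
U = 0.7781

0.7781


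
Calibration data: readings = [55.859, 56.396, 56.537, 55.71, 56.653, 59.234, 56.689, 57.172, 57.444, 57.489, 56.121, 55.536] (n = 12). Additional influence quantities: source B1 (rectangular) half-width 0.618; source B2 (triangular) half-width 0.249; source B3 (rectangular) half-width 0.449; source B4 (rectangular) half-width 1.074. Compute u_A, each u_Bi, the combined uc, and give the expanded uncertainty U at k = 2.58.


mean = (55.859 + 56.396 + 56.537 + 55.71 + 56.653 + 59.234 + 56.689 + 57.172 + 57.444 + 57.489 + 56.121 + 55.536) / 12 = 56.73666667
s = sqrt(sum((x - mean)^2)/(n-1)) = 1.0136656
u_A = s / sqrt(n) = 1.0136656 / sqrt(12) = 0.29262005
u_B1 = 0.618 / sqrt(3) = 0.35680247
u_B2 = 0.249 / sqrt(6) = 0.10165382
u_B3 = 0.449 / sqrt(3) = 0.25923027
u_B4 = 1.074 / sqrt(3) = 0.62007419
uc = sqrt(0.29262005^2 + 0.35680247^2 + 0.10165382^2 + 0.25923027^2 + 0.62007419^2) = 0.82155969
U = k * uc = 2.58 * 0.82155969
U = 2.1196

2.1196


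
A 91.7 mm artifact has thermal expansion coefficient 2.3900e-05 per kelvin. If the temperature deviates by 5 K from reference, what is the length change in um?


dL = L * alpha * dT
= 91.7 * 2.3900e-05 * 5
= 0.0109582 mm
dL_um = 0.0109582 * 1000 = 10.9582 um

10.9582


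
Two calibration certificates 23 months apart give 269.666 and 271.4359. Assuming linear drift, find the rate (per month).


rate = (v2 - v1) / months
= (271.4359 - 269.666) / 23
= 1.7699 / 23
= 0.0770

0.0770


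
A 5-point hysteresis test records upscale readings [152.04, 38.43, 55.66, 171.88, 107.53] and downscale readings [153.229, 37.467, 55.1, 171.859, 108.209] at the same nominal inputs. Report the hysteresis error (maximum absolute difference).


|152.04 - 153.229| = 1.1890
|38.43 - 37.467| = 0.9630
|55.66 - 55.1| = 0.5600
|171.88 - 171.859| = 0.0210
|107.53 - 108.209| = 0.6790
hysteresis = max(diffs) = 1.1890

1.1890


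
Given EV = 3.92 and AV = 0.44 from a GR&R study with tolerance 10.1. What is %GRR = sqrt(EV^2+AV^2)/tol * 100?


GRR = sqrt(EV^2 + AV^2) = sqrt(3.92^2 + 0.44^2) = 3.9446166
%GRR = GRR / tol * 100 = 3.9446166 / 10.1 * 100
%GRR = 39.0556

39.0556


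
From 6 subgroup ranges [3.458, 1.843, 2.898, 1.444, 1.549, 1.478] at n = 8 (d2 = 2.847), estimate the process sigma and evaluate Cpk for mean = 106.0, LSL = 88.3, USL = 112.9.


R_bar = (3.458 + 1.843 + 2.898 + 1.444 + 1.549 + 1.478) / 6 = 2.1116667
sigma = R_bar / d2 = 2.1116667 / 2.847 = 0.74171644
Cp = (USL - LSL)/(6*sigma) = (112.9 - 88.3)/(6*0.74171644) = 5.5277
Cpu = (112.9 - 106.0)/(3*0.74171644) = 3.1009
Cpl = (106.0 - 88.3)/(3*0.74171644) = 7.9545
Cpk = min(Cpu, Cpl) = 3.1009

3.1009


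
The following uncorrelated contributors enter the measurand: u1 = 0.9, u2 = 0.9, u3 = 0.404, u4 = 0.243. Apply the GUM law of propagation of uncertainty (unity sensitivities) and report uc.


uc = sqrt(0.9^2 + 0.9^2 + 0.404^2 + 0.243^2)
uc = sqrt(1.842265)
uc = 1.3573

1.3573


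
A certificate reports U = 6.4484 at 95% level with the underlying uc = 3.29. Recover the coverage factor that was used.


k = U / uc
k = 6.4484 / 3.29
k = 1.96

1.96


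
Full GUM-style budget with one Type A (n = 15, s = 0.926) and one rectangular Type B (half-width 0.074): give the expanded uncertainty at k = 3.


u_A = s / sqrt(n) = 0.926 / sqrt(15) = 0.23909217
u_B = half_width / sqrt(3) = 0.074 / sqrt(3) = 0.04272392
uc = sqrt(u_A^2 + u_B^2) = sqrt(0.23909217^2 + 0.04272392^2) = 0.24287939
U = k * uc = 3 * 0.24287939
U = 0.7286

0.7286


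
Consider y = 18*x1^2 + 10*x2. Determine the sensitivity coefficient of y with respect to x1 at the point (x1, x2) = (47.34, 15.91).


y = 18*x1^2 + 10*x2
dy/dx1 = 2*18*x1
Evaluate at x1 = 47.34: c1 = 36 * 47.34
c1 = 1704.2400

1704.2400


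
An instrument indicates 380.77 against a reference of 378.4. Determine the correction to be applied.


Correction = standard - reading
= 378.4 - 380.77
= -2.3700

-2.3700


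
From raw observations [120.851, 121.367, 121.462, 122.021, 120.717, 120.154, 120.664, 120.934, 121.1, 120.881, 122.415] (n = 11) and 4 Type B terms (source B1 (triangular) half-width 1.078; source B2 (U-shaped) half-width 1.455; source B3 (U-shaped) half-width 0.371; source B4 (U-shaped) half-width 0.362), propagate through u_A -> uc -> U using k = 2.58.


mean = (120.851 + 121.367 + 121.462 + 122.021 + 120.717 + 120.154 + 120.664 + 120.934 + 121.1 + 120.881 + 122.415) / 11 = 121.1423636
s = sqrt(sum((x - mean)^2)/(n-1)) = 0.64259447
u_A = s / sqrt(n) = 0.64259447 / sqrt(11) = 0.19374952
u_B1 = 1.078 / sqrt(6) = 0.44009166
u_B2 = 1.455 / sqrt(2) = 1.0288404
u_B3 = 0.371 / sqrt(2) = 0.26233662
u_B4 = 0.362 / sqrt(2) = 0.25597265
uc = sqrt(0.19374952^2 + 0.44009166^2 + 1.0288404^2 + 0.26233662^2 + 0.25597265^2) = 1.193346
U = k * uc = 2.58 * 1.193346
U = 3.0788

3.0788


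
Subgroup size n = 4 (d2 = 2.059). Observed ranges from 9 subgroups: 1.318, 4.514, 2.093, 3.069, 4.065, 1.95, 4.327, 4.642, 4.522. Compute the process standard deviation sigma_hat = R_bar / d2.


R_bar = (1.318 + 4.514 + 2.093 + 3.069 + 4.065 + 1.95 + 4.327 + 4.642 + 4.522) / 9
R_bar = 30.5 / 9 = 3.3888889
sigma_hat = R_bar / d2 = 3.3888889 / 2.059 = 1.6459

1.6459


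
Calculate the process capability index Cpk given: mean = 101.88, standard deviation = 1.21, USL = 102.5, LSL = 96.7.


Cpu = (USL - mean) / (3*sigma) = (102.5 - 101.88) / (3*1.21) = 0.1708
Cpl = (mean - LSL) / (3*sigma) = (101.88 - 96.7) / (3*1.21) = 1.4270
Cpk = min(Cpu, Cpl) = 0.1708

0.1708


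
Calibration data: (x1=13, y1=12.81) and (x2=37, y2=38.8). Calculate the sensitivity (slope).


slope = (y2 - y1) / (x2 - x1)
= (38.8 - 12.81) / (37 - 13)
= 25.9900 / 24
= 1.0829

1.0829


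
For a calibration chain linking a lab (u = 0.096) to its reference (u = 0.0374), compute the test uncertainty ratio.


TUR = u_lab / u_ref
= 0.096 / 0.0374
= 2.5668

2.5668


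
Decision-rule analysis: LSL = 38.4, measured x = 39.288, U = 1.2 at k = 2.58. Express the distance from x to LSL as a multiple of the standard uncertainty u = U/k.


u = U / k = 1.2 / 2.58 = 0.46511628
margin = |LSL - x| = |38.4 - 39.288| = 0.888
z = margin / u = 0.888 / 0.46511628
z = 1.9092

1.9092


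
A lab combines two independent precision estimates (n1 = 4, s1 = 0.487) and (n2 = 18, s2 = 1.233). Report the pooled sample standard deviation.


s_p = sqrt(((n1-1)*s1^2 + (n2-1)*s2^2) / (n1+n2-2))
numerator = (4-1)*0.487^2 + (18-1)*1.233^2 = 0.711507 + 25.844913 = 26.55642
denominator = 4 + 18 - 2 = 20
s_p^2 = 26.55642 / 20 = 1.327821
s_p = sqrt(1.327821) = 1.1523

1.1523


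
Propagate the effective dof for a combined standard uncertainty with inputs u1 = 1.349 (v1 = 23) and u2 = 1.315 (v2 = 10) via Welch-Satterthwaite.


uc = sqrt(u1^2 + u2^2) = sqrt(1.349^2 + 1.315^2) = 1.8838859
v_eff = uc^4 / (u1^4/v1 + u2^4/v2)
= 1.8838859^4 / (1.349^4/23 + 1.315^4/10)
= 12.595586 / 0.44300781
v_eff = 28.4320

28.4320


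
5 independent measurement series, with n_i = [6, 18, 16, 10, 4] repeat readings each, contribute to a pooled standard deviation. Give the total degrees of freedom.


nu = sum_i (n_i - 1)
nu = ((6 - 1) + (18 - 1) + (16 - 1) + (10 - 1) + (4 - 1))
nu = 5 + 17 + 15 + 9 + 3
nu = 49

49


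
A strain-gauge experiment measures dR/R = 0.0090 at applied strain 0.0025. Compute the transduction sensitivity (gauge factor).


GF = (dR/R) / epsilon
= 0.0090 / 0.0025
= 3.6000

3.6000


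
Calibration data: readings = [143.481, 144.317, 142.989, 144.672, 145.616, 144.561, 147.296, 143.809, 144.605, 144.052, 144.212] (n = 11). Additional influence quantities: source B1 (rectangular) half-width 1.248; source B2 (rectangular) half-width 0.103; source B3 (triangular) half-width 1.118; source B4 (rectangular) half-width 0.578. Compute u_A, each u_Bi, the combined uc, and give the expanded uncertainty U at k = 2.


mean = (143.481 + 144.317 + 142.989 + 144.672 + 145.616 + 144.561 + 147.296 + 143.809 + 144.605 + 144.052 + 144.212) / 11 = 144.51
s = sqrt(sum((x - mean)^2)/(n-1)) = 1.149887
u_A = s / sqrt(n) = 1.149887 / sqrt(11) = 0.34670398
u_B1 = 1.248 / sqrt(3) = 0.72053314
u_B2 = 0.103 / sqrt(3) = 0.059467078
u_B3 = 1.118 / sqrt(6) = 0.45642159
u_B4 = 0.578 / sqrt(3) = 0.33370846
uc = sqrt(0.34670398^2 + 0.72053314^2 + 0.059467078^2 + 0.45642159^2 + 0.33370846^2) = 0.98111671
U = k * uc = 2 * 0.98111671
U = 1.9622

1.9622


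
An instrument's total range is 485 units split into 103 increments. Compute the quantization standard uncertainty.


resolution = range / divisions
resolution = 485 / 103 = 4.7087379
u_res = resolution / (2*sqrt(3))
u_res = 4.7087379 / 3.4641016
u_res = 1.3593

1.3593


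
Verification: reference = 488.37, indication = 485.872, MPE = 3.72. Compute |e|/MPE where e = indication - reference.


e = indication - reference = 485.872 - 488.37 = -2.4980
|e| = 2.4980
ratio = |e| / MPE = 2.4980 / 3.72
ratio = 0.6715

0.6715


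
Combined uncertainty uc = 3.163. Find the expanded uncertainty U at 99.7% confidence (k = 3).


U = k * uc
U = 3 * 3.163
U = 9.4890

9.4890


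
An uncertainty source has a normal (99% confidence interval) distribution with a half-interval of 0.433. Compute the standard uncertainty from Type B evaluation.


u_B = half_width / 2.576
u_B = 0.433 / 2.576
u_B = 0.1681

0.1681


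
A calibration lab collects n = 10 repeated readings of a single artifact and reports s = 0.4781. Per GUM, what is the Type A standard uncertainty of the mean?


u_A = s / sqrt(n)
u_A = 0.4781 / sqrt(10)
u_A = 0.4781 / 3.1622777
u_A = 0.1512

0.1512


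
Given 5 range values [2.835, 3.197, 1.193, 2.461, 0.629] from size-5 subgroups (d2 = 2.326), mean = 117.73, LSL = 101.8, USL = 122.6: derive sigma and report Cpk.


R_bar = (2.835 + 3.197 + 1.193 + 2.461 + 0.629) / 5 = 2.063
sigma = R_bar / d2 = 2.063 / 2.326 = 0.88693035
Cp = (USL - LSL)/(6*sigma) = (122.6 - 101.8)/(6*0.88693035) = 3.9086
Cpu = (122.6 - 117.73)/(3*0.88693035) = 1.8303
Cpl = (117.73 - 101.8)/(3*0.88693035) = 5.9869
Cpk = min(Cpu, Cpl) = 1.8303

1.8303


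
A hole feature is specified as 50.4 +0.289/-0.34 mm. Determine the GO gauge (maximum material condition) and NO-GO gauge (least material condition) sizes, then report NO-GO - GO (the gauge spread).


GO = nominal - lower_tol (smallest hole = maximum material condition)
GO = 50.4 - 0.34 = 50.06
NO-GO = nominal + upper_tol (largest hole = least material condition)
NO-GO = 50.4 + 0.289 = 50.689
spread = NO-GO - GO = 50.689 - 50.06 = 0.6290

0.6290


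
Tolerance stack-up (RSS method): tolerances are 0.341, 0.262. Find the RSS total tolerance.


RSS = sqrt(0.341^2 + 0.262^2)
= sqrt(0.184925)
= 0.4300

0.4300


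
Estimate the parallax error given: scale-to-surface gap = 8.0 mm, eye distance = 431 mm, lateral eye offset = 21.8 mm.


error = h * offset / d
= 8.0 * 21.8 / 431
= 0.4046

0.4046


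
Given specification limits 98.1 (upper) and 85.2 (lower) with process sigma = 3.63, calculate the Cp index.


Cp = (USL - LSL) / (6 * sigma)
= (98.1 - 85.2) / (6 * 3.63)
= 12.9000 / 21.7800
= 0.5923

0.5923


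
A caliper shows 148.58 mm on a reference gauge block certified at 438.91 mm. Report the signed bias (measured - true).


Systematic error = measured - true
= 148.58 - 438.91
= -290.3300

-290.3300


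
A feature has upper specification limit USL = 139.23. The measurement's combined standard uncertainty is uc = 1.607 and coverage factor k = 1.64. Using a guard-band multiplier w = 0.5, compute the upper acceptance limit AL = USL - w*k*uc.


U = k * uc = 1.64 * 1.607 = 2.63548
guard band g = w * U = 0.5 * 2.63548 = 1.31774
AL = USL - g = 139.23 - 1.31774
AL = 137.9123

137.9123


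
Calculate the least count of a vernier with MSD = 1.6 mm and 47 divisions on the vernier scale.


LC = MSD / n_div
= 1.6 / 47
= 0.0340

0.0340


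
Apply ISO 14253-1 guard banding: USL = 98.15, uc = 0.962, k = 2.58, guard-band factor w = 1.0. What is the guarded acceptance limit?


U = k * uc = 2.58 * 0.962 = 2.48196
guard band g = w * U = 1.0 * 2.48196 = 2.48196
AL = USL - g = 98.15 - 2.48196
AL = 95.6680

95.6680


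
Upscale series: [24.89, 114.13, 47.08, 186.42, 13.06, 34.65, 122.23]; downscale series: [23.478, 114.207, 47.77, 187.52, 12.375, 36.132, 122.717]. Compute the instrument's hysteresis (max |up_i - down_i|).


|24.89 - 23.478| = 1.4120
|114.13 - 114.207| = 0.0770
|47.08 - 47.77| = 0.6900
|186.42 - 187.52| = 1.1000
|13.06 - 12.375| = 0.6850
|34.65 - 36.132| = 1.4820
|122.23 - 122.717| = 0.4870
hysteresis = max(diffs) = 1.4820

1.4820


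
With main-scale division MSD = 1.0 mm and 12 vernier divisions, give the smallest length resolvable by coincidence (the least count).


LC = MSD / n_div
= 1.0 / 12
= 0.0833

0.0833


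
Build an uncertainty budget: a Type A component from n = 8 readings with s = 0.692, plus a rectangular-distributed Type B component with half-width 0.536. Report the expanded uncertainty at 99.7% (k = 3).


u_A = s / sqrt(n) = 0.692 / sqrt(8) = 0.24465895
u_B = half_width / sqrt(3) = 0.536 / sqrt(3) = 0.30945974
uc = sqrt(u_A^2 + u_B^2) = sqrt(0.24465895^2 + 0.30945974^2) = 0.39449123
U = k * uc = 3 * 0.39449123
U = 1.1835

1.1835


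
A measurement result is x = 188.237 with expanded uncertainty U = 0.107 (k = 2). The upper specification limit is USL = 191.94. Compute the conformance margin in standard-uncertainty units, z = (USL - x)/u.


u = U / k = 0.107 / 2 = 0.0535
margin = |USL - x| = |191.94 - 188.237| = 3.703
z = margin / u = 3.703 / 0.0535
z = 69.2150

69.2150


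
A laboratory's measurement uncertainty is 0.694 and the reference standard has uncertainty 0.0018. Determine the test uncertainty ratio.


TUR = u_lab / u_ref
= 0.694 / 0.0018
= 385.5556

385.5556


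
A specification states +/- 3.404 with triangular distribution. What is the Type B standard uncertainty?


u_B = half_width / sqrt(6)
u_B = 3.404 / 2.4494897
u_B = 1.3897

1.3897


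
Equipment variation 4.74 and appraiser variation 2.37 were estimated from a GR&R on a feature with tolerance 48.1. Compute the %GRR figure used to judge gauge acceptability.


GRR = sqrt(EV^2 + AV^2) = sqrt(4.74^2 + 2.37^2) = 5.2994811
%GRR = GRR / tol * 100 = 5.2994811 / 48.1 * 100
%GRR = 11.0176

11.0176


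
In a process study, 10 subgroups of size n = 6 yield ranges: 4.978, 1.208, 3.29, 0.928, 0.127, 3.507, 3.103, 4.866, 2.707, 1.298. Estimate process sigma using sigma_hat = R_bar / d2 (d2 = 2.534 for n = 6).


R_bar = (4.978 + 1.208 + 3.29 + 0.928 + 0.127 + 3.507 + 3.103 + 4.866 + 2.707 + 1.298) / 10
R_bar = 26.012 / 10 = 2.6012
sigma_hat = R_bar / d2 = 2.6012 / 2.534 = 1.0265

1.0265


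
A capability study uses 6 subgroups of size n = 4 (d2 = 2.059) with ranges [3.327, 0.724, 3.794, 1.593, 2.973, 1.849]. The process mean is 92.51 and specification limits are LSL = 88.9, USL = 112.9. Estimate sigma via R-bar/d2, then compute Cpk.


R_bar = (3.327 + 0.724 + 3.794 + 1.593 + 2.973 + 1.849) / 6 = 2.3766667
sigma = R_bar / d2 = 2.3766667 / 2.059 = 1.154282
Cp = (USL - LSL)/(6*sigma) = (112.9 - 88.9)/(6*1.154282) = 3.4654
Cpu = (112.9 - 92.51)/(3*1.154282) = 5.8882
Cpl = (92.51 - 88.9)/(3*1.154282) = 1.0425
Cpk = min(Cpu, Cpl) = 1.0425

1.0425


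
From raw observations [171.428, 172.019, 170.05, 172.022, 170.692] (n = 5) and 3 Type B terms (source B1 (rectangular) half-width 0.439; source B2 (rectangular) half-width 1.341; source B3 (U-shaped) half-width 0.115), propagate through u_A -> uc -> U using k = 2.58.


mean = (171.428 + 172.019 + 170.05 + 172.022 + 170.692) / 5 = 171.2422
s = sqrt(sum((x - mean)^2)/(n-1)) = 0.86169728
u_A = s / sqrt(n) = 0.86169728 / sqrt(5) = 0.38536274
u_B1 = 0.439 / sqrt(3) = 0.25345677
u_B2 = 1.341 / sqrt(3) = 0.77422671
u_B3 = 0.115 / sqrt(2) = 0.08131728
uc = sqrt(0.38536274^2 + 0.25345677^2 + 0.77422671^2 + 0.08131728^2) = 0.90486699
U = k * uc = 2.58 * 0.90486699
U = 2.3346

2.3346


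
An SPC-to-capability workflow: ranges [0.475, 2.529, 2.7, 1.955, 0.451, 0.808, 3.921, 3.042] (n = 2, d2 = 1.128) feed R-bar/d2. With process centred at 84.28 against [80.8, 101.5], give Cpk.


R_bar = (0.475 + 2.529 + 2.7 + 1.955 + 0.451 + 0.808 + 3.921 + 3.042) / 8 = 1.985125
sigma = R_bar / d2 = 1.985125 / 1.128 = 1.7598626
Cp = (USL - LSL)/(6*sigma) = (101.5 - 80.8)/(6*1.7598626) = 1.9604
Cpu = (101.5 - 84.28)/(3*1.7598626) = 3.2616
Cpl = (84.28 - 80.8)/(3*1.7598626) = 0.6591
Cpk = min(Cpu, Cpl) = 0.6591

0.6591


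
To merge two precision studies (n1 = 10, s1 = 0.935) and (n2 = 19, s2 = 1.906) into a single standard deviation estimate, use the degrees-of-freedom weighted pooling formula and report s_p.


s_p = sqrt(((n1-1)*s1^2 + (n2-1)*s2^2) / (n1+n2-2))
numerator = (10-1)*0.935^2 + (19-1)*1.906^2 = 7.868025 + 65.391048 = 73.259073
denominator = 10 + 19 - 2 = 27
s_p^2 = 73.259073 / 27 = 2.713299
s_p = sqrt(2.713299) = 1.6472

1.6472


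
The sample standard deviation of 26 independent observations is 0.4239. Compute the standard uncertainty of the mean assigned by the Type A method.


u_A = s / sqrt(n)
u_A = 0.4239 / sqrt(26)
u_A = 0.4239 / 5.0990195
u_A = 0.0831

0.0831


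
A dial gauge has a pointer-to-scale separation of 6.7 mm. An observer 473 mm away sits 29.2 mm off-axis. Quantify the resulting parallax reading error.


error = h * offset / d
= 6.7 * 29.2 / 473
= 0.4136

0.4136


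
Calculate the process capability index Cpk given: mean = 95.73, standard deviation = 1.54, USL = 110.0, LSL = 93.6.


Cpu = (USL - mean) / (3*sigma) = (110.0 - 95.73) / (3*1.54) = 3.0887
Cpl = (mean - LSL) / (3*sigma) = (95.73 - 93.6) / (3*1.54) = 0.4610
Cpk = min(Cpu, Cpl) = 0.4610

0.4610


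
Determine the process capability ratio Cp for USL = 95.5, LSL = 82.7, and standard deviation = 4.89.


Cp = (USL - LSL) / (6 * sigma)
= (95.5 - 82.7) / (6 * 4.89)
= 12.8000 / 29.3400
= 0.4363

0.4363


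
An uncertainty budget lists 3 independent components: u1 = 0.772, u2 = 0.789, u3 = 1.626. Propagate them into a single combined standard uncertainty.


uc = sqrt(0.772^2 + 0.789^2 + 1.626^2)
uc = sqrt(3.862381)
uc = 1.9653

1.9653


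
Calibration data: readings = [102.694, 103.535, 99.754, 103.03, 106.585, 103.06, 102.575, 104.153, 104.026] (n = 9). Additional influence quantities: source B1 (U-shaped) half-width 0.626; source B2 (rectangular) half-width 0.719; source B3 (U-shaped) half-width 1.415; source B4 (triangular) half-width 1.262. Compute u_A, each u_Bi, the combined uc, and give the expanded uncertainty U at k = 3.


mean = (102.694 + 103.535 + 99.754 + 103.03 + 106.585 + 103.06 + 102.575 + 104.153 + 104.026) / 9 = 103.268
s = sqrt(sum((x - mean)^2)/(n-1)) = 1.791975
u_A = s / sqrt(n) = 1.791975 / sqrt(9) = 0.597325
u_B1 = 0.626 / sqrt(2) = 0.44264885
u_B2 = 0.719 / sqrt(3) = 0.41511484
u_B3 = 1.415 / sqrt(2) = 1.0005561
u_B4 = 1.262 / sqrt(6) = 0.51520934
uc = sqrt(0.597325^2 + 0.44264885^2 + 0.41511484^2 + 1.0005561^2 + 0.51520934^2) = 1.4112437
U = k * uc = 3 * 1.4112437
U = 4.2337

4.2337


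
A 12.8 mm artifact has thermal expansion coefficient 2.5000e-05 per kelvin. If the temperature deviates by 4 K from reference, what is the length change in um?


dL = L * alpha * dT
= 12.8 * 2.5000e-05 * 4
= 0.0012800 mm
dL_um = 0.0012800 * 1000 = 1.2800 um

1.2800


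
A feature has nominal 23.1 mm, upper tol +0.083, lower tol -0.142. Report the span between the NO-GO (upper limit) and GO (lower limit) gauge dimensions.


GO = nominal - lower_tol (smallest hole = maximum material condition)
GO = 23.1 - 0.142 = 22.958
NO-GO = nominal + upper_tol (largest hole = least material condition)
NO-GO = 23.1 + 0.083 = 23.183
spread = NO-GO - GO = 23.183 - 22.958 = 0.2250

0.2250


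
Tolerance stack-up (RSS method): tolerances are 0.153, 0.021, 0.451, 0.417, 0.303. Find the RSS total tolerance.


RSS = sqrt(0.153^2 + 0.021^2 + 0.451^2 + 0.417^2 + 0.303^2)
= sqrt(0.492949)
= 0.7021

0.7021


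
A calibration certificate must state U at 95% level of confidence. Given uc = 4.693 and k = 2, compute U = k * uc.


U = k * uc
U = 2 * 4.693
U = 9.3860

9.3860


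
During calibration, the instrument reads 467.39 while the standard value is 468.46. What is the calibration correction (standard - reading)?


Correction = standard - reading
= 468.46 - 467.39
= 1.0700

1.0700


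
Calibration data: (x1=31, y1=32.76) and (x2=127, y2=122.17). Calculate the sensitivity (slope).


slope = (y2 - y1) / (x2 - x1)
= (122.17 - 32.76) / (127 - 31)
= 89.4100 / 96
= 0.9314

0.9314


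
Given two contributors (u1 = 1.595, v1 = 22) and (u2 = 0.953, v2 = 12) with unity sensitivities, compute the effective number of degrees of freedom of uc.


uc = sqrt(u1^2 + u2^2) = sqrt(1.595^2 + 0.953^2) = 1.8580188
v_eff = uc^4 / (u1^4/v1 + u2^4/v2)
= 1.8580188^4 / (1.595^4/22 + 0.953^4/12)
= 11.917919 / 0.36292166
v_eff = 32.8388

32.8388


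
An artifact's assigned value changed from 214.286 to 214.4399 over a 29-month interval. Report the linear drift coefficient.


rate = (v2 - v1) / months
= (214.4399 - 214.286) / 29
= 0.1539 / 29
= 0.0053

0.0053


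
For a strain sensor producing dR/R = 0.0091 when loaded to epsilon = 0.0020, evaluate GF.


GF = (dR/R) / epsilon
= 0.0091 / 0.0020
= 4.5500

4.5500


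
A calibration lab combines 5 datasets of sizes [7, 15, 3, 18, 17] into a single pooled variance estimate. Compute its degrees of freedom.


nu = sum_i (n_i - 1)
nu = ((7 - 1) + (15 - 1) + (3 - 1) + (18 - 1) + (17 - 1))
nu = 6 + 14 + 2 + 17 + 16
nu = 55

55


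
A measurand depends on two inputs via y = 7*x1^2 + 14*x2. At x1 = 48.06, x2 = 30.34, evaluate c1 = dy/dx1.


y = 7*x1^2 + 14*x2
dy/dx1 = 2*7*x1
Evaluate at x1 = 48.06: c1 = 14 * 48.06
c1 = 672.8400

672.8400


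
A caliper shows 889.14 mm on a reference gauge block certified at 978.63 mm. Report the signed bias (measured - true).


Systematic error = measured - true
= 889.14 - 978.63
= -89.4900

-89.4900


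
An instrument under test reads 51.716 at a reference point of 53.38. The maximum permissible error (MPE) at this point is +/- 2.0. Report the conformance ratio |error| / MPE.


e = indication - reference = 51.716 - 53.38 = -1.6640
|e| = 1.6640
ratio = |e| / MPE = 1.6640 / 2.0
ratio = 0.8320

0.8320


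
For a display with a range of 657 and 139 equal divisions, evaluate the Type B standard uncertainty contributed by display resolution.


resolution = range / divisions
resolution = 657 / 139 = 4.7266187
u_res = resolution / (2*sqrt(3))
u_res = 4.7266187 / 3.4641016
u_res = 1.3645

1.3645


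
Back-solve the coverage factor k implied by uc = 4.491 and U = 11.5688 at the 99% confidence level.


k = U / uc
k = 11.5688 / 4.491
k = 2.576

2.576


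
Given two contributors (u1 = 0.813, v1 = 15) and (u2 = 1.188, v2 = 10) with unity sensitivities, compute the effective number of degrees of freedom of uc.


uc = sqrt(u1^2 + u2^2) = sqrt(0.813^2 + 1.188^2) = 1.4395531
v_eff = uc^4 / (u1^4/v1 + u2^4/v2)
= 1.4395531^4 / (0.813^4/15 + 1.188^4/10)
= 4.2944817 / 0.22831452
v_eff = 18.8095

18.8095


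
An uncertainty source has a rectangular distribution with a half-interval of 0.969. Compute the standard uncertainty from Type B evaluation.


u_B = half_width / sqrt(3)
u_B = 0.969 / 1.7320508
u_B = 0.5595

0.5595


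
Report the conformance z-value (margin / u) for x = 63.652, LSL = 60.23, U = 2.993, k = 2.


u = U / k = 2.993 / 2 = 1.4965
margin = |LSL - x| = |60.23 - 63.652| = 3.422
z = margin / u = 3.422 / 1.4965
z = 2.2867

2.2867


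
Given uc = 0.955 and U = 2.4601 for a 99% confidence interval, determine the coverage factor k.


k = U / uc
k = 2.4601 / 0.955
k = 2.576

2.576


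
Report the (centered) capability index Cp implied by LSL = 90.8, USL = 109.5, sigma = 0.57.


Cp = (USL - LSL) / (6 * sigma)
= (109.5 - 90.8) / (6 * 0.57)
= 18.7000 / 3.4200
= 5.4678

5.4678


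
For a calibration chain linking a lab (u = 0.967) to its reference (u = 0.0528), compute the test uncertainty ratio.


TUR = u_lab / u_ref
= 0.967 / 0.0528
= 18.3144

18.3144


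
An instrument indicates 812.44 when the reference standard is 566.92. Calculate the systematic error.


Systematic error = measured - true
= 812.44 - 566.92
= 245.5200

245.5200


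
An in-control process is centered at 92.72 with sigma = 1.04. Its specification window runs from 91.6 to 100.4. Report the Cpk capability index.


Cpu = (USL - mean) / (3*sigma) = (100.4 - 92.72) / (3*1.04) = 2.4615
Cpl = (mean - LSL) / (3*sigma) = (92.72 - 91.6) / (3*1.04) = 0.3590
Cpk = min(Cpu, Cpl) = 0.3590

0.3590


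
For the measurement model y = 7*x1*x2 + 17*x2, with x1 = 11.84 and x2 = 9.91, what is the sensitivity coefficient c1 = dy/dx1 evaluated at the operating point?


y = 7*x1*x2 + 17*x2
dy/dx1 = 7*x2
Evaluate at x2 = 9.91: c1 = 7 * 9.91
c1 = 69.3700

69.3700


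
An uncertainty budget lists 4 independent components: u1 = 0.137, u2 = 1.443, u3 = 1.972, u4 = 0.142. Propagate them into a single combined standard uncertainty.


uc = sqrt(0.137^2 + 1.443^2 + 1.972^2 + 0.142^2)
uc = sqrt(6.009966)
uc = 2.4515

2.4515


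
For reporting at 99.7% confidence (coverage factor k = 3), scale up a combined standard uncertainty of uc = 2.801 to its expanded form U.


U = k * uc
U = 3 * 2.801
U = 8.4030

8.4030


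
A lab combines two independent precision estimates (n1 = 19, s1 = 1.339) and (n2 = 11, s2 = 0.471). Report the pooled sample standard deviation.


s_p = sqrt(((n1-1)*s1^2 + (n2-1)*s2^2) / (n1+n2-2))
numerator = (19-1)*1.339^2 + (11-1)*0.471^2 = 32.272578 + 2.21841 = 34.490988
denominator = 19 + 11 - 2 = 28
s_p^2 = 34.490988 / 28 = 1.231821
s_p = sqrt(1.231821) = 1.1099

1.1099


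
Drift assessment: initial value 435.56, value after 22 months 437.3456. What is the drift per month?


rate = (v2 - v1) / months
= (437.3456 - 435.56) / 22
= 1.7856 / 22
= 0.0812

0.0812


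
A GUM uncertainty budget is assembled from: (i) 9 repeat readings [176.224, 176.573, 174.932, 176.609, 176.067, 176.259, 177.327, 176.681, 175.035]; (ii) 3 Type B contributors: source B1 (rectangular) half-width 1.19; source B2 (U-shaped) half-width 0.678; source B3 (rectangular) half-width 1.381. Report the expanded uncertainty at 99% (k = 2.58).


mean = (176.224 + 176.573 + 174.932 + 176.609 + 176.067 + 176.259 + 177.327 + 176.681 + 175.035) / 9 = 176.1896667
s = sqrt(sum((x - mean)^2)/(n-1)) = 0.77409092
u_A = s / sqrt(n) = 0.77409092 / sqrt(9) = 0.25803031
u_B1 = 1.19 / sqrt(3) = 0.68704682
u_B2 = 0.678 / sqrt(2) = 0.4794184
u_B3 = 1.381 / sqrt(3) = 0.79732072
uc = sqrt(0.25803031^2 + 0.68704682^2 + 0.4794184^2 + 0.79732072^2) = 1.184979
U = k * uc = 2.58 * 1.184979
U = 3.0572

3.0572
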